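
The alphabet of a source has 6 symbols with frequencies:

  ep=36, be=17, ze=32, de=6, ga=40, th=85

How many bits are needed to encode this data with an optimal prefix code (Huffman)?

501

Greedily combine the two least-frequent nodes:
merge de(6) and be(17): 23
merge 23 and ze(32): 55
merge ep(36) and ga(40): 76
merge 55 and 76: 131
merge th(85) and 131: 216
Each symbol's bit-cost is frequency × depth; summing gives 501 bits (equivalently 23 + 55 + 76 + 131 + 216).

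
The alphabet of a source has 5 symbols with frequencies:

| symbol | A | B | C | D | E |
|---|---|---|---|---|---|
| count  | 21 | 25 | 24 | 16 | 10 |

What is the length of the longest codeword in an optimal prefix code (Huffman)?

Merge the two lowest-weight nodes at each step:
E(10) + D(16) → 26
A(21) + C(24) → 45
B(25) + 26 → 51
45 + 51 → 96
Maximum depth reached is 3.

3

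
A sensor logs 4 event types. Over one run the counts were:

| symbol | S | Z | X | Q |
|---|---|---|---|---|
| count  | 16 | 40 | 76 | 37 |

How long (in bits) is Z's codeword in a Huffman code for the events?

2

Huffman merges, smallest pair first:
merge S(16) and Q(37): 53
merge Z(40) and 53: 93
merge X(76) and 93: 169
Z's leaf is at depth 2, giving a 2-bit codeword.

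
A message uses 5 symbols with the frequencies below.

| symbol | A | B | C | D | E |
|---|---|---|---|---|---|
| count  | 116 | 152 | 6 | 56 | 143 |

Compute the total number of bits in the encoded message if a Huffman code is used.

Greedily combine the two least-frequent nodes:
C(6) + D(56) → 62
62 + A(116) → 178
E(143) + B(152) → 295
178 + 295 → 473
The encoded length is the sum of every internal node's weight: 62 + 178 + 295 + 473 = 1008 bits.

1008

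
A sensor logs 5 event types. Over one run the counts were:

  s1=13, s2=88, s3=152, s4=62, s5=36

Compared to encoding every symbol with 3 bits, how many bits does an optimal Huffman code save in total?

343

Fixed-length: 3 bits × 351 symbols = 1053 bits.
Huffman merges:
combine s1(13), s5(36) → 49
combine 49, s4(62) → 111
combine s2(88), 111 → 199
combine s3(152), 199 → 351
Huffman total = 49 + 111 + 199 + 351 = 710 bits.
Saving = 1053 − 710 = 343 bits.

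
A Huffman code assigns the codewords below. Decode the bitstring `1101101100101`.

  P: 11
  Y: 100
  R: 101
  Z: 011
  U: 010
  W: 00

Read left to right; each codeword is recognised as soon as it completes (prefix code):
  11→P | 011→Z | 011→Z | 00→W | 101→R
Decoded message: PZZWR

PZZWR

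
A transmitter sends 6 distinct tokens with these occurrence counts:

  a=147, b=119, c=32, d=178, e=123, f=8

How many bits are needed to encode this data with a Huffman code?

1413

Build the Huffman tree bottom-up:
combine f(8), c(32) → 40
combine 40, b(119) → 159
combine e(123), a(147) → 270
combine 159, d(178) → 337
combine 270, 337 → 607
Total encoded bits = sum of merged weights = 40 + 159 + 270 + 337 + 607 = 1413.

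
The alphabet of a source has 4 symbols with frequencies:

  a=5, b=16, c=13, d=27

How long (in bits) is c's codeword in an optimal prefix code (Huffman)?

Huffman merges, smallest pair first:
merge a(5) and c(13): 18
merge b(16) and 18: 34
merge d(27) and 34: 61
The subtree containing c is merged 3 times, so code length = 3.

3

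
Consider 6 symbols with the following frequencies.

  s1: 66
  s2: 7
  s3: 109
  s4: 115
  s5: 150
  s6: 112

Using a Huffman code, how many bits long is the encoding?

Build the Huffman tree bottom-up:
s2(7) + s1(66) → 73
73 + s3(109) → 182
s6(112) + s4(115) → 227
s5(150) + 182 → 332
227 + 332 → 559
Total encoded bits = sum of merged weights = 73 + 182 + 227 + 332 + 559 = 1373.

1373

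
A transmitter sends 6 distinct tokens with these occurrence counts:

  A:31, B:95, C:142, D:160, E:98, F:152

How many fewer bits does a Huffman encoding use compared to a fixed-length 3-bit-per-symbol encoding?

328

Fixed-length: 3 bits × 678 symbols = 2034 bits.
Huffman merges:
A(31) + B(95) → 126
E(98) + 126 → 224
C(142) + F(152) → 294
D(160) + 224 → 384
294 + 384 → 678
Huffman total = 126 + 224 + 294 + 384 + 678 = 1706 bits.
Saving = 2034 − 1706 = 328 bits.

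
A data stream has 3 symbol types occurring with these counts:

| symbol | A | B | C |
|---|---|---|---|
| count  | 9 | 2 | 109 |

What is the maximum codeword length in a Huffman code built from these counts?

2

Merge the two lowest-weight nodes at each step:
B(2) + A(9) → 11
11 + C(109) → 120
The rarest symbols sit at the bottom; the longest codeword is 2 bits.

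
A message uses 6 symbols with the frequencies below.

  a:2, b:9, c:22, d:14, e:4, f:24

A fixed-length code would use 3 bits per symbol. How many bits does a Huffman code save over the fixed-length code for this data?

Fixed-length: 3 bits × 75 symbols = 225 bits.
Huffman merges:
combine a(2), e(4) → 6
combine 6, b(9) → 15
combine d(14), 15 → 29
combine c(22), f(24) → 46
combine 29, 46 → 75
Huffman total = 6 + 15 + 29 + 46 + 75 = 171 bits.
Saving = 225 − 171 = 54 bits.

54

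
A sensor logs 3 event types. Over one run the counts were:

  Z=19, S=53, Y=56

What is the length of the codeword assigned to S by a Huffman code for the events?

Huffman merges, smallest pair first:
merge Z(19) and S(53): 72
merge Y(56) and 72: 128
The subtree containing S is merged 2 times, so code length = 2.

2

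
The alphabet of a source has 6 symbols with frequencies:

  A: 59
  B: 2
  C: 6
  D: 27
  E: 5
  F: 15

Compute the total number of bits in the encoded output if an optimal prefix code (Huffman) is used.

Merge the two smallest weights repeatedly:
merge B(2) and E(5): 7
merge C(6) and 7: 13
merge 13 and F(15): 28
merge D(27) and 28: 55
merge 55 and A(59): 114
Each symbol's bit-cost is frequency × depth; summing gives 217 bits (equivalently 7 + 13 + 28 + 55 + 114).

217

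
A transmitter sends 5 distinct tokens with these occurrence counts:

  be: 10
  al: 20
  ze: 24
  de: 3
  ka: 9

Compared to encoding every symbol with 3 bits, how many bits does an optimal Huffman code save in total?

Fixed-length: 3 bits × 66 symbols = 198 bits.
Huffman merges:
de(3) + ka(9) → 12
be(10) + 12 → 22
al(20) + 22 → 42
ze(24) + 42 → 66
Huffman total = 12 + 22 + 42 + 66 = 142 bits.
Saving = 198 − 142 = 56 bits.

56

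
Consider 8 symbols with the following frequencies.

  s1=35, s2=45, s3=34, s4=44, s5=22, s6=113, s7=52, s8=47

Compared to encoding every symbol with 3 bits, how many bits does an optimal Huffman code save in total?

Fixed-length: 3 bits × 392 symbols = 1176 bits.
Huffman merges:
combine s5(22), s3(34) → 56
combine s1(35), s4(44) → 79
combine s2(45), s8(47) → 92
combine s7(52), 56 → 108
combine 79, 92 → 171
combine 108, s6(113) → 221
combine 171, 221 → 392
Huffman total = 56 + 79 + 92 + 108 + 171 + 221 + 392 = 1119 bits.
Saving = 1176 − 1119 = 57 bits.

57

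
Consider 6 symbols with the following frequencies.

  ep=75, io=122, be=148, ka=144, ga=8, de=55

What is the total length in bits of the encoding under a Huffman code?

1305

Build the Huffman tree bottom-up:
combine ga(8), de(55) → 63
combine 63, ep(75) → 138
combine io(122), 138 → 260
combine ka(144), be(148) → 292
combine 260, 292 → 552
The encoded length is the sum of every internal node's weight: 63 + 138 + 260 + 292 + 552 = 1305 bits.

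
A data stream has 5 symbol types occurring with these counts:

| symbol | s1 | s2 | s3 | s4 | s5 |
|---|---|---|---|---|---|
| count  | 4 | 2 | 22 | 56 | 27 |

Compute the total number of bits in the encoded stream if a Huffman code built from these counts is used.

200

Build the Huffman tree bottom-up:
s2(2) + s1(4) → 6
6 + s3(22) → 28
s5(27) + 28 → 55
55 + s4(56) → 111
Each symbol's bit-cost is frequency × depth; summing gives 200 bits (equivalently 6 + 28 + 55 + 111).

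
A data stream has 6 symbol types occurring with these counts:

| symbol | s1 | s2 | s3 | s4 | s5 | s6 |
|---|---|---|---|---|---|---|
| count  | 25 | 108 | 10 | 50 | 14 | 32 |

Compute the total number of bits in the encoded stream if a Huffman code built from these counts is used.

Greedily combine the two least-frequent nodes:
combine s3(10), s5(14) → 24
combine 24, s1(25) → 49
combine s6(32), 49 → 81
combine s4(50), 81 → 131
combine s2(108), 131 → 239
The encoded length is the sum of every internal node's weight: 24 + 49 + 81 + 131 + 239 = 524 bits.

524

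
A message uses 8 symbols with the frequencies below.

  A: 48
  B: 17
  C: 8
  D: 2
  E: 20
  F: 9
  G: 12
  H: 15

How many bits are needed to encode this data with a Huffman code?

Greedily combine the two least-frequent nodes:
D(2) + C(8) → 10
F(9) + 10 → 19
G(12) + H(15) → 27
B(17) + 19 → 36
E(20) + 27 → 47
36 + 47 → 83
A(48) + 83 → 131
The encoded length is the sum of every internal node's weight: 10 + 19 + 27 + 36 + 47 + 83 + 131 = 353 bits.

353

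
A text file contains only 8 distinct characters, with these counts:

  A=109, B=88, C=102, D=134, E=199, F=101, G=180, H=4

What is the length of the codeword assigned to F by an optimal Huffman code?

Huffman merges, smallest pair first:
merge H(4) and B(88): 92
merge 92 and F(101): 193
merge C(102) and A(109): 211
merge D(134) and G(180): 314
merge 193 and E(199): 392
merge 211 and 314: 525
merge 392 and 525: 917
F's leaf is at depth 3, giving a 3-bit codeword.

3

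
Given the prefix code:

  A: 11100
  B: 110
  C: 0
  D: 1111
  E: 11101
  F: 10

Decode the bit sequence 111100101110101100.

DCCFECBC

Read left to right; each codeword is recognised as soon as it completes (prefix code):
  1111→D | 0→C | 0→C | 10→F | 11101→E | 0→C | 110→B | 0→C
Decoded message: DCCFECBC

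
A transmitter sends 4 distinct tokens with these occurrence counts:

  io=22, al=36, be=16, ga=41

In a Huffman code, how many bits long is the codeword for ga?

1

Build the tree from the bottom:
merge be(16) and io(22): 38
merge al(36) and 38: 74
merge ga(41) and 74: 115
ga is a child of the root — depth 1, so its codeword is a single bit.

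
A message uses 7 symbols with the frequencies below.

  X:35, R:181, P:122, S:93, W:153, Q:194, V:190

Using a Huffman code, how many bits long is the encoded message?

2648

Merge the two smallest weights repeatedly:
X(35) + S(93) → 128
P(122) + 128 → 250
W(153) + R(181) → 334
V(190) + Q(194) → 384
250 + 334 → 584
384 + 584 → 968
Each symbol's bit-cost is frequency × depth; summing gives 2648 bits (equivalently 128 + 250 + 334 + 384 + 584 + 968).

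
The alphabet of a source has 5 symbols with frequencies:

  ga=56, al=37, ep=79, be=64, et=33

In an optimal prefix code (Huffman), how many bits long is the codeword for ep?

2

Huffman merges, smallest pair first:
merge et(33) and al(37): 70
merge ga(56) and be(64): 120
merge 70 and ep(79): 149
merge 120 and 149: 269
ep's leaf is at depth 2, giving a 2-bit codeword.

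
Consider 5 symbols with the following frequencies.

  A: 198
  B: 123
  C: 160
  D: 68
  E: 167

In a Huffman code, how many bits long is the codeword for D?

Repeatedly merge the two smallest:
D(68) + B(123) → 191
C(160) + E(167) → 327
191 + A(198) → 389
327 + 389 → 716
D's leaf is at depth 3, giving a 3-bit codeword.

3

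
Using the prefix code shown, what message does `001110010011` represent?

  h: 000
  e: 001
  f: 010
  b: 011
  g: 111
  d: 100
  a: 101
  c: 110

ecfb

Read left to right; each codeword is recognised as soon as it completes (prefix code):
  001→e | 110→c | 010→f | 011→b
Decoded message: ecfb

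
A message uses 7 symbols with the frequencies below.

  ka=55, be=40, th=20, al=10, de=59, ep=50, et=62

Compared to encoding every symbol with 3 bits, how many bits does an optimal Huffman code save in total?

Fixed-length: 3 bits × 296 symbols = 888 bits.
Huffman merges:
merge al(10) and th(20): 30
merge 30 and be(40): 70
merge ep(50) and ka(55): 105
merge de(59) and et(62): 121
merge 70 and 105: 175
merge 121 and 175: 296
Huffman total = 30 + 70 + 105 + 121 + 175 + 296 = 797 bits.
Saving = 888 − 797 = 91 bits.

91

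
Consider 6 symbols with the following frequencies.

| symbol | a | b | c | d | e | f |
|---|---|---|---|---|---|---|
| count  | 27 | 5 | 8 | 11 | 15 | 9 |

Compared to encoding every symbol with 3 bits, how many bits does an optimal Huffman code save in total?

Fixed-length: 3 bits × 75 symbols = 225 bits.
Huffman merges:
combine b(5), c(8) → 13
combine f(9), d(11) → 20
combine 13, e(15) → 28
combine 20, a(27) → 47
combine 28, 47 → 75
Huffman total = 13 + 20 + 28 + 47 + 75 = 183 bits.
Saving = 225 − 183 = 42 bits.

42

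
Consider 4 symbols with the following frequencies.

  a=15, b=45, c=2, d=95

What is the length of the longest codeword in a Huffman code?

Merge the two lowest-weight nodes at each step:
c(2) + a(15) → 17
17 + b(45) → 62
62 + d(95) → 157
The first pair merged (c, a) ends up deepest, at depth 3.

3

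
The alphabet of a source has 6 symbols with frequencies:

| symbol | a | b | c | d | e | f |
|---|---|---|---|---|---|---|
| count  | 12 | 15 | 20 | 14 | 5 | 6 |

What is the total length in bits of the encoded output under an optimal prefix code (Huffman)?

178

Build the Huffman tree bottom-up:
e(5) + f(6) → 11
11 + a(12) → 23
d(14) + b(15) → 29
c(20) + 23 → 43
29 + 43 → 72
Total encoded bits = sum of merged weights = 11 + 23 + 29 + 43 + 72 = 178.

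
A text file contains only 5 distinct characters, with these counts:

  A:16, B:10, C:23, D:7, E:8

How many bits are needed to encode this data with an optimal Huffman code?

143

Greedily combine the two least-frequent nodes:
D(7) + E(8) → 15
B(10) + 15 → 25
A(16) + C(23) → 39
25 + 39 → 64
The encoded length is the sum of every internal node's weight: 15 + 25 + 39 + 64 = 143 bits.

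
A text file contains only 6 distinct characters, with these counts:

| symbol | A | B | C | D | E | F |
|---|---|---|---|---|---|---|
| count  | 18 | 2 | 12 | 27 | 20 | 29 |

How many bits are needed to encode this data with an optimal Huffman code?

262

Build the Huffman tree bottom-up:
merge B(2) and C(12): 14
merge 14 and A(18): 32
merge E(20) and D(27): 47
merge F(29) and 32: 61
merge 47 and 61: 108
Total encoded bits = sum of merged weights = 14 + 32 + 47 + 61 + 108 = 262.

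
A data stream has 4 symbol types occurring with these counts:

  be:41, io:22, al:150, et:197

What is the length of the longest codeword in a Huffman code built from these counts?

Merge the two lowest-weight nodes at each step:
merge io(22) and be(41): 63
merge 63 and al(150): 213
merge et(197) and 213: 410
The rarest symbols sit at the bottom; the longest codeword is 3 bits.

3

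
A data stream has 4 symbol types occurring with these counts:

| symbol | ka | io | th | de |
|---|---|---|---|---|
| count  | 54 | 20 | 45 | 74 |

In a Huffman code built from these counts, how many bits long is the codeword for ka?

2

Build the tree from the bottom:
combine io(20), th(45) → 65
combine ka(54), 65 → 119
combine de(74), 119 → 193
ka sits 2 levels below the root, so its codeword is 2 bits.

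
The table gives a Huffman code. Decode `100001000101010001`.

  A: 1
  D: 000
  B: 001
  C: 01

ADCDACCDA

Read left to right; each codeword is recognised as soon as it completes (prefix code):
  1→A | 000→D | 01→C | 000→D | 1→A | 01→C | 01→C | 000→D | 1→A
Decoded message: ADCDACCDA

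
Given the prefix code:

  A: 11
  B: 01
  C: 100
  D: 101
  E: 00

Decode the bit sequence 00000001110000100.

EEEBAEEC

Read left to right; each codeword is recognised as soon as it completes (prefix code):
  00→E | 00→E | 00→E | 01→B | 11→A | 00→E | 00→E | 100→C
Decoded message: EEEBAEEC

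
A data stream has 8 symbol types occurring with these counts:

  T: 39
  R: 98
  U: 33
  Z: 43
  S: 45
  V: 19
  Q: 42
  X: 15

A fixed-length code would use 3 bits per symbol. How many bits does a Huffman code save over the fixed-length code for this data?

64

Fixed-length: 3 bits × 334 symbols = 1002 bits.
Huffman merges:
X(15) + V(19) → 34
U(33) + 34 → 67
T(39) + Q(42) → 81
Z(43) + S(45) → 88
67 + 81 → 148
88 + R(98) → 186
148 + 186 → 334
Huffman total = 34 + 67 + 81 + 88 + 148 + 186 + 334 = 938 bits.
Saving = 1002 − 938 = 64 bits.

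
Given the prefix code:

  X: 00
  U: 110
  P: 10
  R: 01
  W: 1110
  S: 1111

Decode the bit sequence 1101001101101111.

UPRPUS

Read left to right; each codeword is recognised as soon as it completes (prefix code):
  110→U | 10→P | 01→R | 10→P | 110→U | 1111→S
Decoded message: UPRPUS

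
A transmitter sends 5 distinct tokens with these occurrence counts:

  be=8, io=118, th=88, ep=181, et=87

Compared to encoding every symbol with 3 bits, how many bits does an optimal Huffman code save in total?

387

Fixed-length: 3 bits × 482 symbols = 1446 bits.
Huffman merges:
combine be(8), et(87) → 95
combine th(88), 95 → 183
combine io(118), ep(181) → 299
combine 183, 299 → 482
Huffman total = 95 + 183 + 299 + 482 = 1059 bits.
Saving = 1446 − 1059 = 387 bits.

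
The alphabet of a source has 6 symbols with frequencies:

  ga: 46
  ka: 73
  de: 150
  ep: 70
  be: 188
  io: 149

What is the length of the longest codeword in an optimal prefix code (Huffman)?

4

Merge the two lowest-weight nodes at each step:
ga(46) + ep(70) → 116
ka(73) + 116 → 189
io(149) + de(150) → 299
be(188) + 189 → 377
299 + 377 → 676
Maximum depth reached is 4.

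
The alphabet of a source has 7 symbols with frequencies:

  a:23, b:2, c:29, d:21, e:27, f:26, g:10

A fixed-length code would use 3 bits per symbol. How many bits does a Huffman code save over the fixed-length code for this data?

44

Fixed-length: 3 bits × 138 symbols = 414 bits.
Huffman merges:
merge b(2) and g(10): 12
merge 12 and d(21): 33
merge a(23) and f(26): 49
merge e(27) and c(29): 56
merge 33 and 49: 82
merge 56 and 82: 138
Huffman total = 12 + 33 + 49 + 56 + 82 + 138 = 370 bits.
Saving = 414 − 370 = 44 bits.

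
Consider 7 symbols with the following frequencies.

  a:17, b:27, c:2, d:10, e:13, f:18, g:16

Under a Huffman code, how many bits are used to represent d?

Huffman merges, smallest pair first:
c(2) + d(10) → 12
12 + e(13) → 25
g(16) + a(17) → 33
f(18) + 25 → 43
b(27) + 33 → 60
43 + 60 → 103
d sits 4 levels below the root, so its codeword is 4 bits.

4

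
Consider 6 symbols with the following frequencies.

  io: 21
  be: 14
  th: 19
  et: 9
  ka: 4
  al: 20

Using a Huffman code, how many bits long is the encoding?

Build the Huffman tree bottom-up:
ka(4) + et(9) → 13
13 + be(14) → 27
th(19) + al(20) → 39
io(21) + 27 → 48
39 + 48 → 87
Each symbol's bit-cost is frequency × depth; summing gives 214 bits (equivalently 13 + 27 + 39 + 48 + 87).

214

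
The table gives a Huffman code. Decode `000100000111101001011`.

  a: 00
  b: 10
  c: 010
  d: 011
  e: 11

acaaeecce

Read left to right; each codeword is recognised as soon as it completes (prefix code):
  00→a | 010→c | 00→a | 00→a | 11→e | 11→e | 010→c | 010→c | 11→e
Decoded message: acaaeecce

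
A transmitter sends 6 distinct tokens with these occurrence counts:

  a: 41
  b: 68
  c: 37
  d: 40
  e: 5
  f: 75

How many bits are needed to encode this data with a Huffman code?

Merge the two smallest weights repeatedly:
e(5) + c(37) → 42
d(40) + a(41) → 81
42 + b(68) → 110
f(75) + 81 → 156
110 + 156 → 266
The encoded length is the sum of every internal node's weight: 42 + 81 + 110 + 156 + 266 = 655 bits.

655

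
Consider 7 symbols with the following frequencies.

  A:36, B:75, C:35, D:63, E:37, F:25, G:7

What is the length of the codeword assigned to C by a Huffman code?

Huffman merges, smallest pair first:
G(7) + F(25) → 32
32 + C(35) → 67
A(36) + E(37) → 73
D(63) + 67 → 130
73 + B(75) → 148
130 + 148 → 278
The subtree containing C is merged 3 times, so code length = 3.

3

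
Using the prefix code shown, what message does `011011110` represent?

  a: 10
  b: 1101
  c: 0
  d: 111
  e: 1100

cbdc

Read left to right; each codeword is recognised as soon as it completes (prefix code):
  0→c | 1101→b | 111→d | 0→c
Decoded message: cbdc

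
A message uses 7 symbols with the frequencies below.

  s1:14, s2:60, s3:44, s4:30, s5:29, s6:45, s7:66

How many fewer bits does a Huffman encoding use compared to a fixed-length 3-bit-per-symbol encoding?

83

Fixed-length: 3 bits × 288 symbols = 864 bits.
Huffman merges:
combine s1(14), s5(29) → 43
combine s4(30), 43 → 73
combine s3(44), s6(45) → 89
combine s2(60), s7(66) → 126
combine 73, 89 → 162
combine 126, 162 → 288
Huffman total = 43 + 73 + 89 + 126 + 162 + 288 = 781 bits.
Saving = 864 − 781 = 83 bits.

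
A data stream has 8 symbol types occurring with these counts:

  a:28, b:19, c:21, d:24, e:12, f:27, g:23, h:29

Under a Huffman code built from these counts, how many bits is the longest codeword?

Merge the two lowest-weight nodes at each step:
e(12) + b(19) → 31
c(21) + g(23) → 44
d(24) + f(27) → 51
a(28) + h(29) → 57
31 + 44 → 75
51 + 57 → 108
75 + 108 → 183
The rarest symbols sit at the bottom; the longest codeword is 3 bits.

3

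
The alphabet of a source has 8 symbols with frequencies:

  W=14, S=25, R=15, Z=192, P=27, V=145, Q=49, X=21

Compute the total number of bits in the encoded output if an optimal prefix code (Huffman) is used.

Build the Huffman tree bottom-up:
W(14) + R(15) → 29
X(21) + S(25) → 46
P(27) + 29 → 56
46 + Q(49) → 95
56 + 95 → 151
V(145) + 151 → 296
Z(192) + 296 → 488
The encoded length is the sum of every internal node's weight: 29 + 46 + 56 + 95 + 151 + 296 + 488 = 1161 bits.

1161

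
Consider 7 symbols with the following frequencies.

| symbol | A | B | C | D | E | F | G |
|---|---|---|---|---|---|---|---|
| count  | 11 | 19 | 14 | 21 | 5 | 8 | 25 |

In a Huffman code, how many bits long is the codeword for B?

3

Repeatedly merge the two smallest:
merge E(5) and F(8): 13
merge A(11) and 13: 24
merge C(14) and B(19): 33
merge D(21) and 24: 45
merge G(25) and 33: 58
merge 45 and 58: 103
B's leaf is at depth 3, giving a 3-bit codeword.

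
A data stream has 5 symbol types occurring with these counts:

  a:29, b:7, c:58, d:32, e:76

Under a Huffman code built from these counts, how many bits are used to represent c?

2

Huffman merges, smallest pair first:
b(7) + a(29) → 36
d(32) + 36 → 68
c(58) + 68 → 126
e(76) + 126 → 202
c's leaf is at depth 2, giving a 2-bit codeword.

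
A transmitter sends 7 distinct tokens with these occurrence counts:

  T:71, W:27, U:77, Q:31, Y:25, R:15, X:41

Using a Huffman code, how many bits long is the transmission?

Build the Huffman tree bottom-up:
R(15) + Y(25) → 40
W(27) + Q(31) → 58
40 + X(41) → 81
58 + T(71) → 129
U(77) + 81 → 158
129 + 158 → 287
Each symbol's bit-cost is frequency × depth; summing gives 753 bits (equivalently 40 + 58 + 81 + 129 + 158 + 287).

753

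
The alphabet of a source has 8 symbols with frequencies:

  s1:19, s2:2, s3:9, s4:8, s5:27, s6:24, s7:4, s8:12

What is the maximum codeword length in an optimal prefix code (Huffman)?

5

Merge the two lowest-weight nodes at each step:
merge s2(2) and s7(4): 6
merge 6 and s4(8): 14
merge s3(9) and s8(12): 21
merge 14 and s1(19): 33
merge 21 and s6(24): 45
merge s5(27) and 33: 60
merge 45 and 60: 105
The rarest symbols sit at the bottom; the longest codeword is 5 bits.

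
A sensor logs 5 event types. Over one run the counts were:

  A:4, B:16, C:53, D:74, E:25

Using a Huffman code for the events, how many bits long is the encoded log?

335

Greedily combine the two least-frequent nodes:
combine A(4), B(16) → 20
combine 20, E(25) → 45
combine 45, C(53) → 98
combine D(74), 98 → 172
The encoded length is the sum of every internal node's weight: 20 + 45 + 98 + 172 = 335 bits.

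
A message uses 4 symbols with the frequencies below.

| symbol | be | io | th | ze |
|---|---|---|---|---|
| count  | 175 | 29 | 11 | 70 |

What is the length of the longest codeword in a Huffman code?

3

Merge the two lowest-weight nodes at each step:
th(11) + io(29) → 40
40 + ze(70) → 110
110 + be(175) → 285
The first pair merged (th, io) ends up deepest, at depth 3.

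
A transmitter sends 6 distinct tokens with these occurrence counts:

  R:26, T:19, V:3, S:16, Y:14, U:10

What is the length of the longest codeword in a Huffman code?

4

Merge the two lowest-weight nodes at each step:
merge V(3) and U(10): 13
merge 13 and Y(14): 27
merge S(16) and T(19): 35
merge R(26) and 27: 53
merge 35 and 53: 88
The rarest symbols sit at the bottom; the longest codeword is 4 bits.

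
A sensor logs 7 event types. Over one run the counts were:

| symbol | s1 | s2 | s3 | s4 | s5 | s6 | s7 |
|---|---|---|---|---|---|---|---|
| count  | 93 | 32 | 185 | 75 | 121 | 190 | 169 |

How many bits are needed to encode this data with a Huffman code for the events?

2327

Greedily combine the two least-frequent nodes:
s2(32) + s4(75) → 107
s1(93) + 107 → 200
s5(121) + s7(169) → 290
s3(185) + s6(190) → 375
200 + 290 → 490
375 + 490 → 865
Each symbol's bit-cost is frequency × depth; summing gives 2327 bits (equivalently 107 + 200 + 290 + 375 + 490 + 865).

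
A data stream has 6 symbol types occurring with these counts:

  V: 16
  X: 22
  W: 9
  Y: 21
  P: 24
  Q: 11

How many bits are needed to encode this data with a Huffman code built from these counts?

262

Build the Huffman tree bottom-up:
merge W(9) and Q(11): 20
merge V(16) and 20: 36
merge Y(21) and X(22): 43
merge P(24) and 36: 60
merge 43 and 60: 103
The encoded length is the sum of every internal node's weight: 20 + 36 + 43 + 60 + 103 = 262 bits.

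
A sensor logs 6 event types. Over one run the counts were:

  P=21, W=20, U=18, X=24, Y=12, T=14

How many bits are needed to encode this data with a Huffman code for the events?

Greedily combine the two least-frequent nodes:
Y(12) + T(14) → 26
U(18) + W(20) → 38
P(21) + X(24) → 45
26 + 38 → 64
45 + 64 → 109
Each symbol's bit-cost is frequency × depth; summing gives 282 bits (equivalently 26 + 38 + 45 + 64 + 109).

282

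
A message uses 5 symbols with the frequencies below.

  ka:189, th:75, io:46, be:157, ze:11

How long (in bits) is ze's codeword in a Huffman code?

4

Huffman merges, smallest pair first:
ze(11) + io(46) → 57
57 + th(75) → 132
132 + be(157) → 289
ka(189) + 289 → 478
The subtree containing ze is merged 4 times, so code length = 4.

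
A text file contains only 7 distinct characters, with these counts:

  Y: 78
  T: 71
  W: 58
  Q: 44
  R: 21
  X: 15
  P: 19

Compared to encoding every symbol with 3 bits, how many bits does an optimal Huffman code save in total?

118

Fixed-length: 3 bits × 306 symbols = 918 bits.
Huffman merges:
combine X(15), P(19) → 34
combine R(21), 34 → 55
combine Q(44), 55 → 99
combine W(58), T(71) → 129
combine Y(78), 99 → 177
combine 129, 177 → 306
Huffman total = 34 + 55 + 99 + 129 + 177 + 306 = 800 bits.
Saving = 918 − 800 = 118 bits.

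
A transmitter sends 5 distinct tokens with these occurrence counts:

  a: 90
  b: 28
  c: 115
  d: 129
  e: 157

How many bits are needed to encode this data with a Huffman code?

1156

Build the Huffman tree bottom-up:
merge b(28) and a(90): 118
merge c(115) and 118: 233
merge d(129) and e(157): 286
merge 233 and 286: 519
Each symbol's bit-cost is frequency × depth; summing gives 1156 bits (equivalently 118 + 233 + 286 + 519).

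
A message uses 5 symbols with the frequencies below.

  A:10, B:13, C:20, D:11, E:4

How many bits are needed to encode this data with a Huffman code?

Merge the two smallest weights repeatedly:
E(4) + A(10) → 14
D(11) + B(13) → 24
14 + C(20) → 34
24 + 34 → 58
Each symbol's bit-cost is frequency × depth; summing gives 130 bits (equivalently 14 + 24 + 34 + 58).

130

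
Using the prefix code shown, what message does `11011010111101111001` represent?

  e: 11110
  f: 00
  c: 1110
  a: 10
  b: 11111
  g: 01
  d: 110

Read left to right; each codeword is recognised as soon as it completes (prefix code):
  110→d | 110→d | 10→a | 11110→e | 11110→e | 01→g
Decoded message: ddaeeg

ddaeeg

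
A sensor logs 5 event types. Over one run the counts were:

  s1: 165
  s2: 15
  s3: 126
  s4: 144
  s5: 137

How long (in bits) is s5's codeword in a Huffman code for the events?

2

Build the tree from the bottom:
combine s2(15), s3(126) → 141
combine s5(137), 141 → 278
combine s4(144), s1(165) → 309
combine 278, 309 → 587
s5's leaf is at depth 2, giving a 2-bit codeword.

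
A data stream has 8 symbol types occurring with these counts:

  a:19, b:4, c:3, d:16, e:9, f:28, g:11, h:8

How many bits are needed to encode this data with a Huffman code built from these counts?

269

Merge the two smallest weights repeatedly:
merge c(3) and b(4): 7
merge 7 and h(8): 15
merge e(9) and g(11): 20
merge 15 and d(16): 31
merge a(19) and 20: 39
merge f(28) and 31: 59
merge 39 and 59: 98
The encoded length is the sum of every internal node's weight: 7 + 15 + 20 + 31 + 39 + 59 + 98 = 269 bits.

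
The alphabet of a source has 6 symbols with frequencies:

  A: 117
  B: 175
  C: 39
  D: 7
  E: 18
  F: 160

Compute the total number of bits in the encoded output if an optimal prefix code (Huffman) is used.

1121

Merge the two smallest weights repeatedly:
D(7) + E(18) → 25
25 + C(39) → 64
64 + A(117) → 181
F(160) + B(175) → 335
181 + 335 → 516
Each symbol's bit-cost is frequency × depth; summing gives 1121 bits (equivalently 25 + 64 + 181 + 335 + 516).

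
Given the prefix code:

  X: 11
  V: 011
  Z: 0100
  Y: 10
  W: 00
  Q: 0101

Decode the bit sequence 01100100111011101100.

Read left to right; each codeword is recognised as soon as it completes (prefix code):
  011→V | 00→W | 10→Y | 011→V | 10→Y | 11→X | 10→Y | 11→X | 00→W
Decoded message: VWYVYXYXW

VWYVYXYXW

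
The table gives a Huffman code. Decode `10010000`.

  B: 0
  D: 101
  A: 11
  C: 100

Read left to right; each codeword is recognised as soon as it completes (prefix code):
  100→C | 100→C | 0→B | 0→B
Decoded message: CCBB

CCBB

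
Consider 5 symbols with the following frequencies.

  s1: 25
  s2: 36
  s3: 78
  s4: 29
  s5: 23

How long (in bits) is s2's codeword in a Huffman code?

Repeatedly merge the two smallest:
merge s5(23) and s1(25): 48
merge s4(29) and s2(36): 65
merge 48 and 65: 113
merge s3(78) and 113: 191
s2 sits 3 levels below the root, so its codeword is 3 bits.

3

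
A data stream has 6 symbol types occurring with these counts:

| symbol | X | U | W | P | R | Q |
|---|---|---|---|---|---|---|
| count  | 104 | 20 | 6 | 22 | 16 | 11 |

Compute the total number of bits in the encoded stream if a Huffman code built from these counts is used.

346

Build the Huffman tree bottom-up:
W(6) + Q(11) → 17
R(16) + 17 → 33
U(20) + P(22) → 42
33 + 42 → 75
75 + X(104) → 179
The encoded length is the sum of every internal node's weight: 17 + 33 + 42 + 75 + 179 = 346 bits.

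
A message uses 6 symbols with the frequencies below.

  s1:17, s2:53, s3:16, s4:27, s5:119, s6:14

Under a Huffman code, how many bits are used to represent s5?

Huffman merges, smallest pair first:
s6(14) + s3(16) → 30
s1(17) + s4(27) → 44
30 + 44 → 74
s2(53) + 74 → 127
s5(119) + 127 → 246
s5 is a child of the root — depth 1, so its codeword is a single bit.

1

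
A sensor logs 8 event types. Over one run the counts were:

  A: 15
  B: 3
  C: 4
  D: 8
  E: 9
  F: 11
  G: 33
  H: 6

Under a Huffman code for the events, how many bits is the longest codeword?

Merge the two lowest-weight nodes at each step:
combine B(3), C(4) → 7
combine H(6), 7 → 13
combine D(8), E(9) → 17
combine F(11), 13 → 24
combine A(15), 17 → 32
combine 24, 32 → 56
combine G(33), 56 → 89
Maximum depth reached is 5.

5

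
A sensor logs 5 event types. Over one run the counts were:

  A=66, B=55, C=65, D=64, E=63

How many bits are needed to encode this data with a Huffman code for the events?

Build the Huffman tree bottom-up:
B(55) + E(63) → 118
D(64) + C(65) → 129
A(66) + 118 → 184
129 + 184 → 313
Total encoded bits = sum of merged weights = 118 + 129 + 184 + 313 = 744.

744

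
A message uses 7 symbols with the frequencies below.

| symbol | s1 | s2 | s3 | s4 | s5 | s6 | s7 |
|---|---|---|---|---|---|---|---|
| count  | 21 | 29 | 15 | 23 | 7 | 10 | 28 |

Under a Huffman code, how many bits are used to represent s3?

3

Build the tree from the bottom:
s5(7) + s6(10) → 17
s3(15) + 17 → 32
s1(21) + s4(23) → 44
s7(28) + s2(29) → 57
32 + 44 → 76
57 + 76 → 133
s3's leaf is at depth 3, giving a 3-bit codeword.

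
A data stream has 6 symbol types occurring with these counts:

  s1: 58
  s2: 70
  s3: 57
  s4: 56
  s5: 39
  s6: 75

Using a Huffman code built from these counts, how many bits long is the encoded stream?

920

Build the Huffman tree bottom-up:
merge s5(39) and s4(56): 95
merge s3(57) and s1(58): 115
merge s2(70) and s6(75): 145
merge 95 and 115: 210
merge 145 and 210: 355
The encoded length is the sum of every internal node's weight: 95 + 115 + 145 + 210 + 355 = 920 bits.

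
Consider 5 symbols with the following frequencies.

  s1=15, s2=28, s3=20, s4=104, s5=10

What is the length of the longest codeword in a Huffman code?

Merge the two lowest-weight nodes at each step:
merge s5(10) and s1(15): 25
merge s3(20) and 25: 45
merge s2(28) and 45: 73
merge 73 and s4(104): 177
Maximum depth reached is 4.

4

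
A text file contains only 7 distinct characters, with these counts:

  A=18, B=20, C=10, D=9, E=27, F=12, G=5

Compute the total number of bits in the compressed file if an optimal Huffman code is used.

270

Build the Huffman tree bottom-up:
merge G(5) and D(9): 14
merge C(10) and F(12): 22
merge 14 and A(18): 32
merge B(20) and 22: 42
merge E(27) and 32: 59
merge 42 and 59: 101
The encoded length is the sum of every internal node's weight: 14 + 22 + 32 + 42 + 59 + 101 = 270 bits.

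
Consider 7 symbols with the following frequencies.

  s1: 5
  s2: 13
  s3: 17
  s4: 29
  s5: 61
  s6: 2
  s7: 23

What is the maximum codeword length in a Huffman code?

Merge the two lowest-weight nodes at each step:
combine s6(2), s1(5) → 7
combine 7, s2(13) → 20
combine s3(17), 20 → 37
combine s7(23), s4(29) → 52
combine 37, 52 → 89
combine s5(61), 89 → 150
Maximum depth reached is 5.

5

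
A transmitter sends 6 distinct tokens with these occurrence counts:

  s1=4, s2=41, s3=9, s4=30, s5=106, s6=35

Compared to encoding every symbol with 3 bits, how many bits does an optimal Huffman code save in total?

199

Fixed-length: 3 bits × 225 symbols = 675 bits.
Huffman merges:
combine s1(4), s3(9) → 13
combine 13, s4(30) → 43
combine s6(35), s2(41) → 76
combine 43, 76 → 119
combine s5(106), 119 → 225
Huffman total = 13 + 43 + 76 + 119 + 225 = 476 bits.
Saving = 675 − 476 = 199 bits.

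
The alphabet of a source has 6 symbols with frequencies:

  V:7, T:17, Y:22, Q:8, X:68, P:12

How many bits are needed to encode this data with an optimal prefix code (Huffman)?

281

Merge the two smallest weights repeatedly:
combine V(7), Q(8) → 15
combine P(12), 15 → 27
combine T(17), Y(22) → 39
combine 27, 39 → 66
combine 66, X(68) → 134
The encoded length is the sum of every internal node's weight: 15 + 27 + 39 + 66 + 134 = 281 bits.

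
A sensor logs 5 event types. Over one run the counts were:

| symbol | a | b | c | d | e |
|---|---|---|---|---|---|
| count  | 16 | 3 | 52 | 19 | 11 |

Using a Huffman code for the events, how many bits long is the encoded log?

194

Build the Huffman tree bottom-up:
combine b(3), e(11) → 14
combine 14, a(16) → 30
combine d(19), 30 → 49
combine 49, c(52) → 101
Each symbol's bit-cost is frequency × depth; summing gives 194 bits (equivalently 14 + 30 + 49 + 101).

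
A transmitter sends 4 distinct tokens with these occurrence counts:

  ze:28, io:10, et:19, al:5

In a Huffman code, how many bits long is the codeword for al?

3

Huffman merges, smallest pair first:
merge al(5) and io(10): 15
merge 15 and et(19): 34
merge ze(28) and 34: 62
The subtree containing al is merged 3 times, so code length = 3.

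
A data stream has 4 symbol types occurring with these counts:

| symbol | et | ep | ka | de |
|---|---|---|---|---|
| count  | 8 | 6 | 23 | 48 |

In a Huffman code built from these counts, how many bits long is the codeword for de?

Repeatedly merge the two smallest:
merge ep(6) and et(8): 14
merge 14 and ka(23): 37
merge 37 and de(48): 85
de is a child of the root — depth 1, so its codeword is a single bit.

1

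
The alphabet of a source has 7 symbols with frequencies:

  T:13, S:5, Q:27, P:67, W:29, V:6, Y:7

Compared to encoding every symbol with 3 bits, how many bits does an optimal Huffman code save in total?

Fixed-length: 3 bits × 154 symbols = 462 bits.
Huffman merges:
combine S(5), V(6) → 11
combine Y(7), 11 → 18
combine T(13), 18 → 31
combine Q(27), W(29) → 56
combine 31, 56 → 87
combine P(67), 87 → 154
Huffman total = 11 + 18 + 31 + 56 + 87 + 154 = 357 bits.
Saving = 462 − 357 = 105 bits.

105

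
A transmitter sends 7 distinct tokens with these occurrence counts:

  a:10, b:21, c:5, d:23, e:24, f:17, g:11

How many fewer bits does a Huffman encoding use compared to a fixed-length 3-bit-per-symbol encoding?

32

Fixed-length: 3 bits × 111 symbols = 333 bits.
Huffman merges:
merge c(5) and a(10): 15
merge g(11) and 15: 26
merge f(17) and b(21): 38
merge d(23) and e(24): 47
merge 26 and 38: 64
merge 47 and 64: 111
Huffman total = 15 + 26 + 38 + 47 + 64 + 111 = 301 bits.
Saving = 333 − 301 = 32 bits.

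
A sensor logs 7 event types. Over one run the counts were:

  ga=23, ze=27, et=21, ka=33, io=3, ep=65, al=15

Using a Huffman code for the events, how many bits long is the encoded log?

481

Build the Huffman tree bottom-up:
io(3) + al(15) → 18
18 + et(21) → 39
ga(23) + ze(27) → 50
ka(33) + 39 → 72
50 + ep(65) → 115
72 + 115 → 187
The encoded length is the sum of every internal node's weight: 18 + 39 + 50 + 72 + 115 + 187 = 481 bits.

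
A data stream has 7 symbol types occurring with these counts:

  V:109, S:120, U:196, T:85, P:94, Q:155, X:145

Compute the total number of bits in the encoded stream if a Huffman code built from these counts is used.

2516

Build the Huffman tree bottom-up:
T(85) + P(94) → 179
V(109) + S(120) → 229
X(145) + Q(155) → 300
179 + U(196) → 375
229 + 300 → 529
375 + 529 → 904
Total encoded bits = sum of merged weights = 179 + 229 + 300 + 375 + 529 + 904 = 2516.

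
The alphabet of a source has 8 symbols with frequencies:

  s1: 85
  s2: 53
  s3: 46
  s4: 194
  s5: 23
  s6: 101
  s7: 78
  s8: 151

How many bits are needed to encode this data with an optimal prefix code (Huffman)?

2039

Build the Huffman tree bottom-up:
merge s5(23) and s3(46): 69
merge s2(53) and 69: 122
merge s7(78) and s1(85): 163
merge s6(101) and 122: 223
merge s8(151) and 163: 314
merge s4(194) and 223: 417
merge 314 and 417: 731
Total encoded bits = sum of merged weights = 69 + 122 + 163 + 223 + 314 + 417 + 731 = 2039.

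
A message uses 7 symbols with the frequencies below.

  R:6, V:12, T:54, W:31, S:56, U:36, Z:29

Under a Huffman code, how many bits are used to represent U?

3

Build the tree from the bottom:
combine R(6), V(12) → 18
combine 18, Z(29) → 47
combine W(31), U(36) → 67
combine 47, T(54) → 101
combine S(56), 67 → 123
combine 101, 123 → 224
U's leaf is at depth 3, giving a 3-bit codeword.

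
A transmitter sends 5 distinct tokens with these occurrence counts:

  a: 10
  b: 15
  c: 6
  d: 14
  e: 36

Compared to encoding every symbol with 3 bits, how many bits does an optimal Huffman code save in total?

Fixed-length: 3 bits × 81 symbols = 243 bits.
Huffman merges:
merge c(6) and a(10): 16
merge d(14) and b(15): 29
merge 16 and 29: 45
merge e(36) and 45: 81
Huffman total = 16 + 29 + 45 + 81 = 171 bits.
Saving = 243 − 171 = 72 bits.

72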